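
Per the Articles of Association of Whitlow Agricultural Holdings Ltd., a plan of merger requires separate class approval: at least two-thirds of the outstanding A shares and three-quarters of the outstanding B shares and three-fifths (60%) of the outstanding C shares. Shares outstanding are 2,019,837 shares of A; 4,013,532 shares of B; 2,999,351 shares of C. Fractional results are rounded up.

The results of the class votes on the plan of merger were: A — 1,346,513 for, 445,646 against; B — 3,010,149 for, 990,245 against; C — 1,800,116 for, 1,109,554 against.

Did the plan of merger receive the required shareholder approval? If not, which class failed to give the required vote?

A: 2/3 of 2019837 = 1346558; 1,346,558 required, 1,346,513 in favor — not approved.
B: 3/4 of 4013532 = 3010149; 3,010,149 required, 3,010,149 in favor — approved.
C: 3/5 of 2999351 = 1799610.60, rounded up to 1799611; 1,799,611 required, 1,800,116 in favor — approved.

Not approved — the A shares did not give the required vote.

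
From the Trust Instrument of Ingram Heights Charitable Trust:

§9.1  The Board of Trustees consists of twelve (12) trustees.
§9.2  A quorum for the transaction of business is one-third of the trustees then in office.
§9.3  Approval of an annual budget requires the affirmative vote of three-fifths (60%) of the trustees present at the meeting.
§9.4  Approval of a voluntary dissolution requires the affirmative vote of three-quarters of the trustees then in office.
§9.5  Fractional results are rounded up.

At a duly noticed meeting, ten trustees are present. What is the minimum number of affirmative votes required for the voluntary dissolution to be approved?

The voluntary dissolution requires three-fourths of the trustees then in office (12).
3/4 of 12 = 9.

9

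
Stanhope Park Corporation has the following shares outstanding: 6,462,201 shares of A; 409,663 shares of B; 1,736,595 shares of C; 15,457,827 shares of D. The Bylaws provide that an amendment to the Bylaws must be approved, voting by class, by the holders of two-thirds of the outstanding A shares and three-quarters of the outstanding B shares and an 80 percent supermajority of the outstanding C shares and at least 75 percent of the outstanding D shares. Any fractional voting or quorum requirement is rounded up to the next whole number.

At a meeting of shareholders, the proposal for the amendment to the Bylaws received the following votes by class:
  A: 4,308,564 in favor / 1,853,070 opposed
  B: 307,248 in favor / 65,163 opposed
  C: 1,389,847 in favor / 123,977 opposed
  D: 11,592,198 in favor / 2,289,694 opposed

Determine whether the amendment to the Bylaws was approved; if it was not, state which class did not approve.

Not approved — the D shares did not give the required vote.

A: 2/3 of 6462201 = 4308134; 4,308,134 required, 4,308,564 in favor — approved.
B: 3/4 of 409663 = 307247.25, rounded up to 307248; 307,248 required, 307,248 in favor — approved.
C: 4/5 of 1736595 = 1389276; 1,389,276 required, 1,389,847 in favor — approved.
D: 3/4 of 15457827 = 11593370.25, rounded up to 11593371; 11,593,371 required, 11,592,198 in favor — not approved.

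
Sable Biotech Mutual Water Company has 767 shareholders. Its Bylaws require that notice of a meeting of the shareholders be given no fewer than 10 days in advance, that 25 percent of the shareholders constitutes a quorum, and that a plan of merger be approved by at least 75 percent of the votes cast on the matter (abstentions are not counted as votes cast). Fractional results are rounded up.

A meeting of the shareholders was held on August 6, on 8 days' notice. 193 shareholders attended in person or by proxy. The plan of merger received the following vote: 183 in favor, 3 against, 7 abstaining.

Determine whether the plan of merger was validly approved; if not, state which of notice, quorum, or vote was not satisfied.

Invalid — notice requirement not satisfied.

Notice: 8 days given; 10 required. Not satisfied.
Quorum: 25% of 767 = 191.75, rounded up to 192; 193 present. Satisfied.
Vote: requires three-fourths of the votes cast (193 − 7 abstaining = 186); 3/4 of 186 = 139.50, rounded up to 140, so 140 needed; 183 in favor. Satisfied.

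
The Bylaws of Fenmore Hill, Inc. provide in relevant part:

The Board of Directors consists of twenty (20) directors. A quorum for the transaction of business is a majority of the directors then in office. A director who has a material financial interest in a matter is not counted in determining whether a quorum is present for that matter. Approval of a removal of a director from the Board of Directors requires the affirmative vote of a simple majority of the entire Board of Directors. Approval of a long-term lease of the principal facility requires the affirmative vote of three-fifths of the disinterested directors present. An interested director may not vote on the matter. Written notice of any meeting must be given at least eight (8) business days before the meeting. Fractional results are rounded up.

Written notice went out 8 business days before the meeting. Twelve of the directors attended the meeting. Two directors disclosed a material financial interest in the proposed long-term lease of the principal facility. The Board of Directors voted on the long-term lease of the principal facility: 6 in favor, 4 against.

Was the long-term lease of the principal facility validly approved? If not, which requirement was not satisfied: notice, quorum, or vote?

Notice: 8 business days given; 8 required (8 ≥ 8). Satisfied.
Quorum: 12 present, but the 2 interested directors do not count, leaving 10. Quorum is 11. Not satisfied.
Vote: the long-term lease of the principal facility requires three-fifths of the disinterested directors present (12 − 2 = 10). 3/5 of 10 = 6, so 6 affirmative votes are needed; 6 voted in favor. Satisfied. (Moot — without a quorum no business can be validly transacted.)

Invalid — quorum requirement not satisfied.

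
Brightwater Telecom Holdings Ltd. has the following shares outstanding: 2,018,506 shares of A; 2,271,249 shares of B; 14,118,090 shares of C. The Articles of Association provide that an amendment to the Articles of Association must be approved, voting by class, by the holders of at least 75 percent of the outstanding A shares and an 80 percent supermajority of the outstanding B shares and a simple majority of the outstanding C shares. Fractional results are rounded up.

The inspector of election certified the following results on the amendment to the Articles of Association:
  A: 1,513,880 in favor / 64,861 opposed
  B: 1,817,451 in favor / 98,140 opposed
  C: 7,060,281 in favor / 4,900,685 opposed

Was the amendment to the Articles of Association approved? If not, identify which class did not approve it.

Approved — every class gave the required vote.

A: 3/4 of 2018506 = 1513879.50, rounded up to 1513880; 1,513,880 required, 1,513,880 in favor — approved.
B: 4/5 of 2271249 = 1816999.20, rounded up to 1817000; 1,817,000 required, 1,817,451 in favor — approved.
C: a majority of 14118090 is 7059046; 7,059,046 required, 7,060,281 in favor — approved.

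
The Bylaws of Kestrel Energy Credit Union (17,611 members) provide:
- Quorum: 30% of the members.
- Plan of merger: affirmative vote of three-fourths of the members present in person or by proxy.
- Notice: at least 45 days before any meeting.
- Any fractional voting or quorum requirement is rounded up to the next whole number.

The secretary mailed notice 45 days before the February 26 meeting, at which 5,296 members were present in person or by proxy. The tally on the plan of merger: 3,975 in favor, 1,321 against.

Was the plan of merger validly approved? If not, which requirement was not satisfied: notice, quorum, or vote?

Notice: 45 days given; 45 required. Satisfied.
Quorum: 30% of 17,611 = 5,283.30, rounded up to 5,284; 5,296 present. Satisfied.
Vote: requires three-fourths of those present (5,296); 3/4 of 5296 = 3972, so 3,972 needed; 3,975 in favor. Satisfied.

Valid — all requirements satisfied.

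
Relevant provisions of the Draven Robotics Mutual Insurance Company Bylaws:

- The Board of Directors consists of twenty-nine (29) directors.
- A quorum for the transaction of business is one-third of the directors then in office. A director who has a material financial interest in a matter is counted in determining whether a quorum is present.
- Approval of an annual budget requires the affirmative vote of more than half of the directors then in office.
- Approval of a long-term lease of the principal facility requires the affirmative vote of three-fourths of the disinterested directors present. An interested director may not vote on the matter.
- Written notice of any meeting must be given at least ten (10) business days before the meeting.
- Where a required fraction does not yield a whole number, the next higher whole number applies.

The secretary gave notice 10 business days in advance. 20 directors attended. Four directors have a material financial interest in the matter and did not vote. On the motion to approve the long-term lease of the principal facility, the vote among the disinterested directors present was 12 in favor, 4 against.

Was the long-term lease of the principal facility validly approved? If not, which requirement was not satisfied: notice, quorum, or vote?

Notice: 10 business days given; 10 required (10 ≥ 10). Satisfied.
Quorum: 20 present (interested directors count toward quorum); quorum is 10. Satisfied.
Vote: the long-term lease of the principal facility requires three-fourths of the disinterested directors present (20 − 4 = 16). 3/4 of 16 = 12, so 12 affirmative votes are needed; 12 voted in favor. Satisfied.

Valid — all requirements satisfied.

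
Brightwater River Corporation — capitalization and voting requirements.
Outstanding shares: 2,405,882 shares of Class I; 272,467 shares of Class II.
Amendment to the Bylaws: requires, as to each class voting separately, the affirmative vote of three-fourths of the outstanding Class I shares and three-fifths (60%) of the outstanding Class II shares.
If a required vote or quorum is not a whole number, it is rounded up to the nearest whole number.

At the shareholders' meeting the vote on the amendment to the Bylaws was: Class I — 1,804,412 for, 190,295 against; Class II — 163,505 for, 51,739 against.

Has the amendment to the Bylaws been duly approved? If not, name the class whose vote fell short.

Class I: 3/4 of 2405882 = 1804411.50, rounded up to 1804412; 1,804,412 required, 1,804,412 in favor — approved.
Class II: 3/5 of 272467 = 163480.20, rounded up to 163481; 163,481 required, 163,505 in favor — approved.

Approved — every class gave the required vote.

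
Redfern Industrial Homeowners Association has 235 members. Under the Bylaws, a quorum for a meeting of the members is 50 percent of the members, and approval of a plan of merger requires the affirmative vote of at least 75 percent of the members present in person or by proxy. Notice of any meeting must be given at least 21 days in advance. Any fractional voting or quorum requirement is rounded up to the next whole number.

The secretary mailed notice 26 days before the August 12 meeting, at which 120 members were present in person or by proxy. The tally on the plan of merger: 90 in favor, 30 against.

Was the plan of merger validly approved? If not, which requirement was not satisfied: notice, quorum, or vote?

Notice: 26 days given; 21 required. Satisfied.
Quorum: 50% of 235 = 117.50, rounded up to 118; 120 present. Satisfied.
Vote: requires three-fourths of those present (120); 3/4 of 120 = 90, so 90 needed; 90 in favor. Satisfied.

Valid — all requirements satisfied.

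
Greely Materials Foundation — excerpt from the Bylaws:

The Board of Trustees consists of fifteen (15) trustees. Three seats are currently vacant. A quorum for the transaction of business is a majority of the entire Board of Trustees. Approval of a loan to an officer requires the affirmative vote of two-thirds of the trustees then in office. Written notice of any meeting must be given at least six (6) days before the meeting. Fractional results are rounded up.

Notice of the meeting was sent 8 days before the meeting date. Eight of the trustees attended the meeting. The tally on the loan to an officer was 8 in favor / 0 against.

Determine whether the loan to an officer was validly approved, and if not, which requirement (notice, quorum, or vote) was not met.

Valid — all requirements satisfied.

Notice: 8 days given; 6 required (8 ≥ 6). Satisfied.
Quorum: 8 present; quorum is 8. Satisfied.
Vote: the loan to an officer requires two-thirds of the trustees then in office (12). 2/3 of 12 = 8, so 8 affirmative votes are needed; 8 voted in favor. Satisfied.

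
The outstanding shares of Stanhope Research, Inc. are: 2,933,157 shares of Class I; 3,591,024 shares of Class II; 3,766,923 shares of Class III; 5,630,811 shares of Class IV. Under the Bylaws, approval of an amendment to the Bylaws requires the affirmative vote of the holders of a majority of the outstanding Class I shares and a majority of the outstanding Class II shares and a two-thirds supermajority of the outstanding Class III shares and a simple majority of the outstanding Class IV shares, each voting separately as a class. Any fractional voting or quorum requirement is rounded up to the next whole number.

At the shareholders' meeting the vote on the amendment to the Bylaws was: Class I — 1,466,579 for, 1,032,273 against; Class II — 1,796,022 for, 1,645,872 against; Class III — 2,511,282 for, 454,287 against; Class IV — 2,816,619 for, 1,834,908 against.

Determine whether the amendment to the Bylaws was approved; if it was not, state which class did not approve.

Class I: a majority of 2933157 is 1466579; 1,466,579 required, 1,466,579 in favor — approved.
Class II: a majority of 3591024 is 1795513; 1,795,513 required, 1,796,022 in favor — approved.
Class III: 2/3 of 3766923 = 2511282; 2,511,282 required, 2,511,282 in favor — approved.
Class IV: a majority of 5630811 is 2815406; 2,815,406 required, 2,816,619 in favor — approved.

Approved — every class gave the required vote.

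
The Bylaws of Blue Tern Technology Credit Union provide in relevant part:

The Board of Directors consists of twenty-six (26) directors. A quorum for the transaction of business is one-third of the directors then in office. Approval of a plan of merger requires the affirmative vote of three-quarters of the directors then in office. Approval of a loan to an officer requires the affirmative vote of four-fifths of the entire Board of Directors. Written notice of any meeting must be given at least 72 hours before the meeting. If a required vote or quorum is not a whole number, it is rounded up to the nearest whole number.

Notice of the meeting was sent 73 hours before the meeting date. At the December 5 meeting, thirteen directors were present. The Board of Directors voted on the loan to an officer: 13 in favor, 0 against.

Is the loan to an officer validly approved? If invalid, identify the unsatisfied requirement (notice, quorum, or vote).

Invalid — vote requirement not satisfied.

Notice: 73 hours given; 72 required (73 ≥ 72). Satisfied.
Quorum: 13 present; quorum is 9. Satisfied.
Vote: the loan to an officer requires four-fifths of the entire Board of Directors (26). 4/5 of 26 = 20.80, rounded up to 21, so 21 affirmative votes are needed; 13 voted in favor. Not satisfied.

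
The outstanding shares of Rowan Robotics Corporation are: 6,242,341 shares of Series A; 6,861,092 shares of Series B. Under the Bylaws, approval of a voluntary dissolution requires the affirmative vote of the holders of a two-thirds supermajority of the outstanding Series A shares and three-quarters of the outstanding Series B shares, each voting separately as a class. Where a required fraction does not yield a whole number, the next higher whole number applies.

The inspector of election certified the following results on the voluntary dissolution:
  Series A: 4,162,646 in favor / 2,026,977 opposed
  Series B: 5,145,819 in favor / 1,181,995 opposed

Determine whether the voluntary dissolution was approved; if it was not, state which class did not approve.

Approved — every class gave the required vote.

Series A: 2/3 of 6242341 = 4161560.67, rounded up to 4161561; 4,161,561 required, 4,162,646 in favor — approved.
Series B: 3/4 of 6861092 = 5145819; 5,145,819 required, 5,145,819 in favor — approved.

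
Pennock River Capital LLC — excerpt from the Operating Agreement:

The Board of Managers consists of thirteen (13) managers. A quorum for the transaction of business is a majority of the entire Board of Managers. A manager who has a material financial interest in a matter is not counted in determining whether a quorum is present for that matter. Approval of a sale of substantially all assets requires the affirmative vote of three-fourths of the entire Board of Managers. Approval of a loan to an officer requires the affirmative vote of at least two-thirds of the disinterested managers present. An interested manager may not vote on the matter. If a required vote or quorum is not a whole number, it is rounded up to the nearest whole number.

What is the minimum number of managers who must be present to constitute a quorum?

A majority of 13 is 7.

7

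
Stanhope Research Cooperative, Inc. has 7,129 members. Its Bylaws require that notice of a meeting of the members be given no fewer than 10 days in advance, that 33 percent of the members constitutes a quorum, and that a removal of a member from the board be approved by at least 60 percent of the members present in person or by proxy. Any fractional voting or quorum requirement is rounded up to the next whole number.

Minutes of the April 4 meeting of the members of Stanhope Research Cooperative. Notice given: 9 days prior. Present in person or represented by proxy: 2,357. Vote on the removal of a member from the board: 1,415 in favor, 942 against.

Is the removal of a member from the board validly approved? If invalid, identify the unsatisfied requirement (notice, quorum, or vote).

Invalid — notice requirement not satisfied.

Notice: 9 days given; 10 required. Not satisfied.
Quorum: 33% of 7,129 = 2,352.57, rounded up to 2,353; 2,357 present. Satisfied.
Vote: requires three-fifths of those present (2,357); 3/5 of 2357 = 1414.20, rounded up to 1415, so 1,415 needed; 1,415 in favor. Satisfied.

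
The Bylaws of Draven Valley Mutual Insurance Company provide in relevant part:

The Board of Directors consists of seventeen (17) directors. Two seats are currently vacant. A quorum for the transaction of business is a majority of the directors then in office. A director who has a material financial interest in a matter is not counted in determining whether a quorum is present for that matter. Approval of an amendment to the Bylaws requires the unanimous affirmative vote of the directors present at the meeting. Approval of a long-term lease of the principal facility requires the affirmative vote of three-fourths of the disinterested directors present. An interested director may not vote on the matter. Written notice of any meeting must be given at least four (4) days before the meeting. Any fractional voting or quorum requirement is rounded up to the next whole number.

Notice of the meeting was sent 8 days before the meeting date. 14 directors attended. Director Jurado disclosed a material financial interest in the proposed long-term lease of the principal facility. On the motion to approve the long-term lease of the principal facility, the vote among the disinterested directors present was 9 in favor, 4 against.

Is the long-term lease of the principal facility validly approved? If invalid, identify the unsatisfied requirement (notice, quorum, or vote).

Invalid — vote requirement not satisfied.

Notice: 8 days given; 4 required (8 ≥ 4). Satisfied.
Quorum: 14 present, but the 1 interested director does not count, leaving 13. Quorum is 8. Satisfied.
Vote: the long-term lease of the principal facility requires three-fourths of the disinterested directors present (14 − 1 = 13). 3/4 of 13 = 9.75, rounded up to 10, so 10 affirmative votes are needed; 9 voted in favor. Not satisfied.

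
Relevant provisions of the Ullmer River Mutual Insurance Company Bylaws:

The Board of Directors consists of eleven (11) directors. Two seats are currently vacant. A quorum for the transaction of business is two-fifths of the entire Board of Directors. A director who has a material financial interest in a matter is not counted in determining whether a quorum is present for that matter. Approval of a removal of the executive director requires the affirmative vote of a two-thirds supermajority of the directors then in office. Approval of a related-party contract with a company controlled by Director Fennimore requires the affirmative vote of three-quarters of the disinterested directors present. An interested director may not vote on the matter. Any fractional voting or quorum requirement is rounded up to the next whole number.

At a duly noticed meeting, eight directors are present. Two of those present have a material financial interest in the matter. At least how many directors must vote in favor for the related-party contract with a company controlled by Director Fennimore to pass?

5

The related-party contract with a company controlled by Director Fennimore requires three-fourths of the disinterested directors present (8 − 2 = 6).
3/4 of 6 = 4.50, rounded up to 5.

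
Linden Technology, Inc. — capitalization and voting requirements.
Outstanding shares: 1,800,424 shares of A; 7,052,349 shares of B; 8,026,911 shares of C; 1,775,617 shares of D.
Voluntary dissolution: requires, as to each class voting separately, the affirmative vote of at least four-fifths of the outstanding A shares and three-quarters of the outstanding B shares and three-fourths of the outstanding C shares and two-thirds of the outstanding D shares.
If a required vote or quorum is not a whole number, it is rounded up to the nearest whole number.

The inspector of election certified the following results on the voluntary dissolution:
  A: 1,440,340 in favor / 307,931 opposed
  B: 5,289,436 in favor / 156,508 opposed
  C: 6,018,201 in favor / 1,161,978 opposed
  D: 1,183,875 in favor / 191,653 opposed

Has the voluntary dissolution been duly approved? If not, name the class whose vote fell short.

A: 4/5 of 1800424 = 1440339.20, rounded up to 1440340; 1,440,340 required, 1,440,340 in favor — approved.
B: 3/4 of 7052349 = 5289261.75, rounded up to 5289262; 5,289,262 required, 5,289,436 in favor — approved.
C: 3/4 of 8026911 = 6020183.25, rounded up to 6020184; 6,020,184 required, 6,018,201 in favor — not approved.
D: 2/3 of 1775617 = 1183744.67, rounded up to 1183745; 1,183,745 required, 1,183,875 in favor — approved.

Not approved — the C shares did not give the required vote.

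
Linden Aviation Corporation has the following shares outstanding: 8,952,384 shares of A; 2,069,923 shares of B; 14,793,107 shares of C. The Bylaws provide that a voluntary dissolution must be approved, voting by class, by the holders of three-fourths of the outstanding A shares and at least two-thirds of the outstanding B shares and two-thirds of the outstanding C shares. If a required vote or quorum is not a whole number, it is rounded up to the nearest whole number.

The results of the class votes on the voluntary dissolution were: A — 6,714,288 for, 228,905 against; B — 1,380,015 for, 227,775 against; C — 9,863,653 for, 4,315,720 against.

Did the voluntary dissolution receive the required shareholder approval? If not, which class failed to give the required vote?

Approved — every class gave the required vote.

A: 3/4 of 8952384 = 6714288; 6,714,288 required, 6,714,288 in favor — approved.
B: 2/3 of 2069923 = 1379948.67, rounded up to 1379949; 1,379,949 required, 1,380,015 in favor — approved.
C: 2/3 of 14793107 = 9862071.33, rounded up to 9862072; 9,862,072 required, 9,863,653 in favor — approved.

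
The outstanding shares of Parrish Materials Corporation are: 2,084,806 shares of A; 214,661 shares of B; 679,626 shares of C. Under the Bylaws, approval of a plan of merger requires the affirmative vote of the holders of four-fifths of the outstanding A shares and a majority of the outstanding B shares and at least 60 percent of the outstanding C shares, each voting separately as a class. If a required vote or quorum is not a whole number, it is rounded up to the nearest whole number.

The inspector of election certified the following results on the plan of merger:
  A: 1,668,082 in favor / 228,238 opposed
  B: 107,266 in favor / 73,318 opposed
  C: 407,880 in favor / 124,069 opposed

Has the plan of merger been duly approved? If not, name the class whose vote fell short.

A: 4/5 of 2084806 = 1667844.80, rounded up to 1667845; 1,667,845 required, 1,668,082 in favor — approved.
B: a majority of 214661 is 107331; 107,331 required, 107,266 in favor — not approved.
C: 3/5 of 679626 = 407775.60, rounded up to 407776; 407,776 required, 407,880 in favor — approved.

Not approved — the B shares did not give the required vote.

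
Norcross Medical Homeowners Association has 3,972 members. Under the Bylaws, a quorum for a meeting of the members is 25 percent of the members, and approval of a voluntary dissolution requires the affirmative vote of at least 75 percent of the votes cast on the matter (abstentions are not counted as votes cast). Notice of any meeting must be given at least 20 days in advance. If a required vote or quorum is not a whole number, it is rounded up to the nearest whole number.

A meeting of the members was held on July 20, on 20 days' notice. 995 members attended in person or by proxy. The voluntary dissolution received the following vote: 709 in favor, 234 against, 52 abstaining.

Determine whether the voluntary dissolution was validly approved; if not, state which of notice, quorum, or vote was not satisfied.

Valid — all requirements satisfied.

Notice: 20 days given; 20 required. Satisfied.
Quorum: 25% of 3,972 = 993; 995 present. Satisfied.
Vote: requires three-fourths of the votes cast (995 − 52 abstaining = 943); 3/4 of 943 = 707.25, rounded up to 708, so 708 needed; 709 in favor. Satisfied.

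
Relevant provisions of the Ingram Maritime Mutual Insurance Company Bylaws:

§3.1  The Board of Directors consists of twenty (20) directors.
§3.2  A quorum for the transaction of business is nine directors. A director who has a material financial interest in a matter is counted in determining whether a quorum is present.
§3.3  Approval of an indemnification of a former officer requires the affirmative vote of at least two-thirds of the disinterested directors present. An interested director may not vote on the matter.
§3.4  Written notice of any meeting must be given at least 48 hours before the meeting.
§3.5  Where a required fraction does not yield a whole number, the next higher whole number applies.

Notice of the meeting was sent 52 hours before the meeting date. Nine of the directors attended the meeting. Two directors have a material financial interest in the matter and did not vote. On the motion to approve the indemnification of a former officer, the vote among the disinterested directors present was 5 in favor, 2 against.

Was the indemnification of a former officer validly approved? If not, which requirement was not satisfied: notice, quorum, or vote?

Notice: 52 hours given; 48 required (52 ≥ 48). Satisfied.
Quorum: 9 present (interested directors count toward quorum); quorum is 9. Satisfied.
Vote: the indemnification of a former officer requires two-thirds of the disinterested directors present (9 − 2 = 7). 2/3 of 7 = 4.67, rounded up to 5, so 5 affirmative votes are needed; 5 voted in favor. Satisfied.

Valid — all requirements satisfied.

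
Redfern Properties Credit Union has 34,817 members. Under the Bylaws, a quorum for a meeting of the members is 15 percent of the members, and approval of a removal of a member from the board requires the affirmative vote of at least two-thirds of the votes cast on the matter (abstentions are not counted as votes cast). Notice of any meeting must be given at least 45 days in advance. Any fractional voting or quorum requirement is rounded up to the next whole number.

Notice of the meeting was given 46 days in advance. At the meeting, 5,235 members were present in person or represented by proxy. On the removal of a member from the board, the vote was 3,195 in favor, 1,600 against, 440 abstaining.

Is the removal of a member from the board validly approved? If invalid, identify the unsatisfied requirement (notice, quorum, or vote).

Notice: 46 days given; 45 required. Satisfied.
Quorum: 15% of 34,817 = 5,222.55, rounded up to 5,223; 5,235 present. Satisfied.
Vote: requires two-thirds of the votes cast (5,235 − 440 abstaining = 4,795); 2/3 of 4795 = 3196.67, rounded up to 3197, so 3,197 needed; 3,195 in favor. Not satisfied.

Invalid — vote requirement not satisfied.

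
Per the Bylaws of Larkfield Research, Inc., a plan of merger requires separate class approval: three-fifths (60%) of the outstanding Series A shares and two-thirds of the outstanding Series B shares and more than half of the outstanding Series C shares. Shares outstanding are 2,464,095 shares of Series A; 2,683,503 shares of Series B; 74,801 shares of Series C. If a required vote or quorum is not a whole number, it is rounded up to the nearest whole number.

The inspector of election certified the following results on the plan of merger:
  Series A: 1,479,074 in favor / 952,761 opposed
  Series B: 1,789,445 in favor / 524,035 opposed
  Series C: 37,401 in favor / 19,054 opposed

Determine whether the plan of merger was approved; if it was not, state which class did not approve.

Series A: 3/5 of 2464095 = 1478457; 1,478,457 required, 1,479,074 in favor — approved.
Series B: 2/3 of 2683503 = 1789002; 1,789,002 required, 1,789,445 in favor — approved.
Series C: a majority of 74801 is 37401; 37,401 required, 37,401 in favor — approved.

Approved — every class gave the required vote.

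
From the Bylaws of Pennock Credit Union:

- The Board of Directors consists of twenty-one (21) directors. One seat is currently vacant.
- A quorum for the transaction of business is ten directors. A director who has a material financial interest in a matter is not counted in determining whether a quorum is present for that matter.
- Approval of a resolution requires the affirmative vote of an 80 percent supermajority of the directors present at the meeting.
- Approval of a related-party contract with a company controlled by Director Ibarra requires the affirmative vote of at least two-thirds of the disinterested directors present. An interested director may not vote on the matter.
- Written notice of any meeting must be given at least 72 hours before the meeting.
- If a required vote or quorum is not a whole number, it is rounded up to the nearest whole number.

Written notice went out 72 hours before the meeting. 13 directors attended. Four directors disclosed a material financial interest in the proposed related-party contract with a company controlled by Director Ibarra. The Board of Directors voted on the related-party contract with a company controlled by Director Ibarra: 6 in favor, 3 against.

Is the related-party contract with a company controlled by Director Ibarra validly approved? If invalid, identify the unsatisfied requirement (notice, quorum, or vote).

Notice: 72 hours given; 72 required (72 ≥ 72). Satisfied.
Quorum: 13 present, but the 4 interested directors do not count, leaving 9. Quorum is 10. Not satisfied.
Vote: the related-party contract with a company controlled by Director Ibarra requires two-thirds of the disinterested directors present (13 − 4 = 9). 2/3 of 9 = 6, so 6 affirmative votes are needed; 6 voted in favor. Satisfied. (Moot — without a quorum no business can be validly transacted.)

Invalid — quorum requirement not satisfied.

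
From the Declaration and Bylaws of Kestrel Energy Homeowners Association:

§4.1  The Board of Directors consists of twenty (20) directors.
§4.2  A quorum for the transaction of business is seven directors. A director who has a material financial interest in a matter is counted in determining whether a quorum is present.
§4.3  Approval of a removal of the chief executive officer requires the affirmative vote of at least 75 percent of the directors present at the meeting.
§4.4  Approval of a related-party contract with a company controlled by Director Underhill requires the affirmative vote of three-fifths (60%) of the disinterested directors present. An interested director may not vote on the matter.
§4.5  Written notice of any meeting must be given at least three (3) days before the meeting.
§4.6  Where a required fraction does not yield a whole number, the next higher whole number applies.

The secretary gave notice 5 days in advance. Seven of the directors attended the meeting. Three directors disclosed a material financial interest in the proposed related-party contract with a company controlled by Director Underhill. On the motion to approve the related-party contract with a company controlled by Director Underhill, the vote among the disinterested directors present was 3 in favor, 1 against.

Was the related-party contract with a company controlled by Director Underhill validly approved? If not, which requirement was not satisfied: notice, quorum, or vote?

Valid — all requirements satisfied.

Notice: 5 days given; 3 required (5 ≥ 3). Satisfied.
Quorum: 7 present (interested directors count toward quorum); quorum is 7. Satisfied.
Vote: the related-party contract with a company controlled by Director Underhill requires three-fifths of the disinterested directors present (7 − 3 = 4). 3/5 of 4 = 2.40, rounded up to 3, so 3 affirmative votes are needed; 3 voted in favor. Satisfied.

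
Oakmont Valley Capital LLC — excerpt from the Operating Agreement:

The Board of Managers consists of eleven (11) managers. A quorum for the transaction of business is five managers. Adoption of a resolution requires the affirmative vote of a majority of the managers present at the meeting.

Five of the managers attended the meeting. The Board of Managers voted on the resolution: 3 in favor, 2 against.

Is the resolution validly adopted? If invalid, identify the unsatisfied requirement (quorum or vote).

Valid — all requirements satisfied.

Quorum: 5 present; quorum is 5. Satisfied.
Vote: the resolution requires a majority of the managers present (5). A majority of 5 is 3, so 3 affirmative votes are needed; 3 voted in favor. Satisfied.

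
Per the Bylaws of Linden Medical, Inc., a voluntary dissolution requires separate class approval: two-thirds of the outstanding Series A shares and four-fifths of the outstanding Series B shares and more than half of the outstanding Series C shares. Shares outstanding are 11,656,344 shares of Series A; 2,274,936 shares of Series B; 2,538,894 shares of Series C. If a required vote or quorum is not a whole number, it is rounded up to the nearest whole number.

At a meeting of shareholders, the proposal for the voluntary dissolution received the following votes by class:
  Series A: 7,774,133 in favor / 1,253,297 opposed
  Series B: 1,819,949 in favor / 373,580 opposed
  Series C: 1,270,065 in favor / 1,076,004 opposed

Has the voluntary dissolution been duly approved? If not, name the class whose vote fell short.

Approved — every class gave the required vote.

Series A: 2/3 of 11656344 = 7770896; 7,770,896 required, 7,774,133 in favor — approved.
Series B: 4/5 of 2274936 = 1819948.80, rounded up to 1819949; 1,819,949 required, 1,819,949 in favor — approved.
Series C: a majority of 2538894 is 1269448; 1,269,448 required, 1,270,065 in favor — approved.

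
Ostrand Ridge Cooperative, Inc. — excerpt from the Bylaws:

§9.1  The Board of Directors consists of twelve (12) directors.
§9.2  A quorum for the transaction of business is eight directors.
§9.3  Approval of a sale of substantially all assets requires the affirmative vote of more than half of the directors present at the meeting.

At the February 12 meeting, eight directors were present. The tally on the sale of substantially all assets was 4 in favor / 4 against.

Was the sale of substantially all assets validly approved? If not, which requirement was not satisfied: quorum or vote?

Invalid — vote requirement not satisfied.

Quorum: 8 present; quorum is 8. Satisfied.
Vote: the sale of substantially all assets requires a majority of the directors present (8). A majority of 8 is 5, so 5 affirmative votes are needed; 4 voted in favor. Not satisfied.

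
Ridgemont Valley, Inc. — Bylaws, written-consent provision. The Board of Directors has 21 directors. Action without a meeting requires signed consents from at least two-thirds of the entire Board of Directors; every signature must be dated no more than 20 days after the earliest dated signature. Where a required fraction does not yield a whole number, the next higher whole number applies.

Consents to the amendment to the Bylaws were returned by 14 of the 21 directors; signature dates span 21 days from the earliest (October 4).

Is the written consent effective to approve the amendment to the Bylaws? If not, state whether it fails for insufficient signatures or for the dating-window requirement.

Signatures required: at least two-thirds of 21 — 2/3 of 21 = 14, so 14 needed; 14 signed. Sufficient.
Dating window: the latest signature is 21 days after the earliest; the limit is 20 days. Outside the window.

Not effective — dating-window requirement not satisfied.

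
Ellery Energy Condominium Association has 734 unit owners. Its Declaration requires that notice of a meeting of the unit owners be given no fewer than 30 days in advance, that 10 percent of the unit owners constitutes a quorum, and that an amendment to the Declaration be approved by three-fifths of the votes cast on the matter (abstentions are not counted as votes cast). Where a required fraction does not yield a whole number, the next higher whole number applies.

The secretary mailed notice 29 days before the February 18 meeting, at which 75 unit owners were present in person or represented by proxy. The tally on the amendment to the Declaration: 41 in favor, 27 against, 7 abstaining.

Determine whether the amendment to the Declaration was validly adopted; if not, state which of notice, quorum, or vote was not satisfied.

Notice: 29 days given; 30 required. Not satisfied.
Quorum: 10% of 734 = 73.40, rounded up to 74; 75 present. Satisfied.
Vote: requires three-fifths of the votes cast (75 − 7 abstaining = 68); 3/5 of 68 = 40.80, rounded up to 41, so 41 needed; 41 in favor. Satisfied.

Invalid — notice requirement not satisfied.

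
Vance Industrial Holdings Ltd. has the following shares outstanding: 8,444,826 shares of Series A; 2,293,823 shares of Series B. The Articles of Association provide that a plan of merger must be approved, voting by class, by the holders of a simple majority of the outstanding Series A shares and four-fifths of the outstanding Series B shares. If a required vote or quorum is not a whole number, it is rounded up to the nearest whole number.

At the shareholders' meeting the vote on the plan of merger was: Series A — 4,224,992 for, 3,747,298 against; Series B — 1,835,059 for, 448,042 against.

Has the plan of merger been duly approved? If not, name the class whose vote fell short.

Series A: a majority of 8444826 is 4222414; 4,222,414 required, 4,224,992 in favor — approved.
Series B: 4/5 of 2293823 = 1835058.40, rounded up to 1835059; 1,835,059 required, 1,835,059 in favor — approved.

Approved — every class gave the required vote.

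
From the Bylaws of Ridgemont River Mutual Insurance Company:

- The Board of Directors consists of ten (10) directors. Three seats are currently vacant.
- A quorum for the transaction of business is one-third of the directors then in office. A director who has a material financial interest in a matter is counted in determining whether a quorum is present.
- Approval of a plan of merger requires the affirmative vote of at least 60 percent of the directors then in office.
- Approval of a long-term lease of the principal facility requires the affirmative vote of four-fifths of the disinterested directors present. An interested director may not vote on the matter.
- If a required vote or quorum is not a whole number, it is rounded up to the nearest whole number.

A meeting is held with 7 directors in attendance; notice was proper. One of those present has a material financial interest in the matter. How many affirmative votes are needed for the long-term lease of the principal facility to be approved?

The long-term lease of the principal facility requires four-fifths of the disinterested directors present (7 − 1 = 6).
4/5 of 6 = 4.80, rounded up to 5.

5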